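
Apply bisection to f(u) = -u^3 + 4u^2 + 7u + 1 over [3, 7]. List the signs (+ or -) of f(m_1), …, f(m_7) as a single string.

+--+-++

f(5) = 11 > 0, so the root lies in [5, 7]
f(6) = -29 < 0, so the root lies in [5, 6]
f(5.5) = -5.875 < 0, so the root lies in [5, 5.5]
f(5.25) = 3.2969 > 0, so the root lies in [5.25, 5.5]
f(5.375) = -1.0996 < 0, so the root lies in [5.25, 5.375]
f(5.3125) = 1.1453 > 0, so the root lies in [5.3125, 5.375]
f(5.34375) = 0.0346 > 0, so the root lies in [5.34375, 5.375]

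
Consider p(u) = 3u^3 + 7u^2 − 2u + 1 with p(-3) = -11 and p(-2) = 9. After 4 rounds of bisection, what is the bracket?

[-2.6875, -2.625]

u = -2.5 gives p = 2.875, positive; keep [-3, -2.5]
u = -2.75 gives p = -2.953125, negative; keep [-2.75, -2.5]
u = -2.625 gives p = 0.220703, positive; keep [-2.75, -2.625]
u = -2.6875 gives p = -1.2991, negative; keep [-2.6875, -2.625]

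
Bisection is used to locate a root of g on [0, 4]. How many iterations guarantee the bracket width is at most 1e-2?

Width after n steps is 4/2^n. Need 2^n ≥ 4/1e-2 = 400.
2^8 = 256 < 400 ≤ 2^9 = 512, so n = 9.

9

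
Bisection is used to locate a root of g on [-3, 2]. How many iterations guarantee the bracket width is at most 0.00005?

17

Width after n steps is 5/2^n. Need 2^n ≥ 5/0.00005 = 100000.
2^16 = 65536 < 100000 ≤ 2^17 = 131072, so n = 17.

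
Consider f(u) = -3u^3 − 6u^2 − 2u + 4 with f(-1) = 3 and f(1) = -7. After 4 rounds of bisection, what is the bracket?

[0.5, 0.625]

midpoint 0: f = 4 > 0 → [0, 1]
midpoint 0.5: f = 1.125 > 0 → [0.5, 1]
midpoint 0.75: f = -2.140625 < 0 → [0.5, 0.75]
midpoint 0.625: f = -0.3262 < 0 → [0.5, 0.625]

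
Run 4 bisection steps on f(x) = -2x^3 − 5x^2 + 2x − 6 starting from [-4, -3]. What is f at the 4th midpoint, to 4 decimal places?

1.5952

m = -3.5, f(m) = 11.5 (+); new bracket [-3.5, -3]
m = -3.25, f(m) = 3.34375 (+); new bracket [-3.25, -3]
m = -3.125, f(m) = -0.042969 (−); new bracket [-3.25, -3.125]
m = -3.1875, f(m) = 1.5952 (+); new bracket [-3.1875, -3.125]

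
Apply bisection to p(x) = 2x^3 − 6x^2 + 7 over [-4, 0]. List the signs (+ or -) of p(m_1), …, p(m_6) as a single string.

--++++

x = -2 gives p = -33, negative; keep [-2, 0]
x = -1 gives p = -1, negative; keep [-1, 0]
x = -0.5 gives p = 5.25, positive; keep [-1, -0.5]
x = -0.75 gives p = 2.7812, positive; keep [-1, -0.75]
x = -0.875 gives p = 1.0664, positive; keep [-1, -0.875]
x = -0.9375 gives p = 0.0786, positive; keep [-1, -0.9375]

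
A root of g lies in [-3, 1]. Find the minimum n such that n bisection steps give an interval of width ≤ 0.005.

10

Width after n steps is 4/2^n. Need 2^n ≥ 4/0.005 = 800.
2^9 = 512 < 800 ≤ 2^10 = 1024, so n = 10.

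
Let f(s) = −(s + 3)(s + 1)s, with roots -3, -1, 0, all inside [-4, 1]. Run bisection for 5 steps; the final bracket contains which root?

-3

f(-1.5) = -1.125 < 0, so the root lies in [-4, -1.5]
f(-2.75) = -1.203125 < 0, so the root lies in [-4, -2.75]
f(-3.375) = 3.005859 > 0, so the root lies in [-3.375, -2.75]
f(-3.0625) = 0.3948 > 0, so the root lies in [-3.0625, -2.75]
f(-2.90625) = -0.5194 < 0, so the root lies in [-3.0625, -2.90625]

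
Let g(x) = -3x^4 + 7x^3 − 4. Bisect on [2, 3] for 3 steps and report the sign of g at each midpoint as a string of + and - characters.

--+

g(2.5) = -11.8125 < 0, so the root lies in [2, 2.5]
g(2.25) = -1.152344 < 0, so the root lies in [2, 2.25]
g(2.125) = 1.997314 > 0, so the root lies in [2.125, 2.25]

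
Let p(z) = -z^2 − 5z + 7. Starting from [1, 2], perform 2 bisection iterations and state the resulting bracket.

midpoint 1.5: p = -2.75 < 0 → [1, 1.5]
midpoint 1.25: p = -0.8125 < 0 → [1, 1.25]

[1, 1.25]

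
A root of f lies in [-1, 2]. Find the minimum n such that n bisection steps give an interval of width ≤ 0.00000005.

26

Width after n steps is 3/2^n. Need 2^n ≥ 3/0.00000005 = 60000000.
2^25 = 33554432 < 60000000 ≤ 2^26 = 67108864, so n = 26.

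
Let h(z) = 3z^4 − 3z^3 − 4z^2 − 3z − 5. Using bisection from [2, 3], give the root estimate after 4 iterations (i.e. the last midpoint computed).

2.0625

z = 2.5 gives h = 32.8125, positive; keep [2, 2.5]
z = 2.25 gives h = 10.714844, positive; keep [2, 2.25]
z = 2.125 gives h = 2.947998, positive; keep [2, 2.125]
z = 2.0625 gives h = -0.237, negative; keep [2.0625, 2.125]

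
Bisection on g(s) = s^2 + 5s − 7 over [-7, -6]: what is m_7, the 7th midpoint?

-6.1328125

g(-6.5) = 2.75 > 0, so the root lies in [-6.5, -6]
g(-6.25) = 0.8125 > 0, so the root lies in [-6.25, -6]
g(-6.125) = -0.109375 < 0, so the root lies in [-6.25, -6.125]
g(-6.1875) = 0.3477 > 0, so the root lies in [-6.1875, -6.125]
g(-6.15625) = 0.1182 > 0, so the root lies in [-6.15625, -6.125]
g(-6.140625) = 0.0042 > 0, so the root lies in [-6.140625, -6.125]
g(-6.1328125) = -0.0527 < 0, so the root lies in [-6.140625, -6.1328125]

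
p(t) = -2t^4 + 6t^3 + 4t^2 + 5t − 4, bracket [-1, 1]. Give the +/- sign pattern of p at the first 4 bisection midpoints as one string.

-+--

t = 0 gives p = -4, negative; keep [0, 1]
t = 0.5 gives p = 0.125, positive; keep [0, 0.5]
t = 0.25 gives p = -2.414062, negative; keep [0.25, 0.5]
t = 0.375 gives p = -1.2856, negative; keep [0.375, 0.5]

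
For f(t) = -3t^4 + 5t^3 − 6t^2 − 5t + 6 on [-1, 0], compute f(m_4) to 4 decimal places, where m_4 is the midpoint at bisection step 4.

-1.0232

t = -0.5 gives f = 6.1875, positive; keep [-1, -0.5]
t = -0.75 gives f = 3.316406, positive; keep [-1, -0.75]
t = -0.875 gives f = 0.673096, positive; keep [-1, -0.875]
t = -0.9375 gives f = -1.0232, negative; keep [-0.9375, -0.875]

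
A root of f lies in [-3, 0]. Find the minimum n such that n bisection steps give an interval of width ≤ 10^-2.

Width after n steps is 3/2^n. Need 2^n ≥ 3/10^-2 = 300.
2^8 = 256 < 300 ≤ 2^9 = 512, so n = 9.

9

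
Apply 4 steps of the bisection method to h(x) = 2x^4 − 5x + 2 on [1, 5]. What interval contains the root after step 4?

h(3) = 149 > 0, so the root lies in [1, 3]
h(2) = 24 > 0, so the root lies in [1, 2]
h(1.5) = 4.625 > 0, so the root lies in [1, 1.5]
h(1.25) = 0.6328 > 0, so the root lies in [1, 1.25]

[1, 1.25]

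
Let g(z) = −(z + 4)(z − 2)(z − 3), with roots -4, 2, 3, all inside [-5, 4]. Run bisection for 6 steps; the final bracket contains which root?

-4

m = -0.5, g(m) = -30.625 (−); new bracket [-5, -0.5]
m = -2.75, g(m) = -34.140625 (−); new bracket [-5, -2.75]
m = -3.875, g(m) = -5.048828 (−); new bracket [-5, -3.875]
m = -4.4375, g(m) = 20.947 (+); new bracket [-4.4375, -3.875]
m = -4.15625, g(m) = 6.8837 (+); new bracket [-4.15625, -3.875]
m = -4.015625, g(m) = 0.6594 (+); new bracket [-4.015625, -3.875]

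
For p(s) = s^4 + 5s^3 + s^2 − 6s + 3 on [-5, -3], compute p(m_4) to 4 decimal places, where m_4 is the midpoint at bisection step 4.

midpoint -4: p = -21 < 0 → [-5, -4]
midpoint -4.5: p = 4.6875 > 0 → [-4.5, -4]
midpoint -4.25: p = -11.011719 < 0 → [-4.5, -4.25]
midpoint -4.375: p = -3.947 < 0 → [-4.5, -4.375]

-3.9470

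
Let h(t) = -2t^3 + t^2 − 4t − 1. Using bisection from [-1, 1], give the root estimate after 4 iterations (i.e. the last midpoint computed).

-0.125

midpoint 0: h = -1 < 0 → [-1, 0]
midpoint -0.5: h = 1.5 > 0 → [-0.5, 0]
midpoint -0.25: h = 0.09375 > 0 → [-0.25, 0]
midpoint -0.125: h = -0.4805 < 0 → [-0.25, -0.125]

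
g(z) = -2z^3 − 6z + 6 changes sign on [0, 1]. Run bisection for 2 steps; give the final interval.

[0.75, 1]

midpoint 0.5: g = 2.75 > 0 → [0.5, 1]
midpoint 0.75: g = 0.65625 > 0 → [0.75, 1]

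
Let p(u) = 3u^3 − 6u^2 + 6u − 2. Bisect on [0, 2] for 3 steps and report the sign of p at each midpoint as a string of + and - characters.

u = 1 gives p = 1, positive; keep [0, 1]
u = 0.5 gives p = -0.125, negative; keep [0.5, 1]
u = 0.75 gives p = 0.390625, positive; keep [0.5, 0.75]

+-+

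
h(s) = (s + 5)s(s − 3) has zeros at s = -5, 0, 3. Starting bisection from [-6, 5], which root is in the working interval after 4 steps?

s = -0.5 gives h = 7.875, positive; keep [-6, -0.5]
s = -3.25 gives h = 35.546875, positive; keep [-6, -3.25]
s = -4.625 gives h = 13.224609, positive; keep [-6, -4.625]
s = -5.3125 gives h = -13.8, negative; keep [-5.3125, -4.625]

-5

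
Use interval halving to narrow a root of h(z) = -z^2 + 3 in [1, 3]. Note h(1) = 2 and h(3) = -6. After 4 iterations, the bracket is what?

[1.625, 1.75]

z = 2 gives h = -1, negative; keep [1, 2]
z = 1.5 gives h = 0.75, positive; keep [1.5, 2]
z = 1.75 gives h = -0.0625, negative; keep [1.5, 1.75]
z = 1.625 gives h = 0.3594, positive; keep [1.625, 1.75]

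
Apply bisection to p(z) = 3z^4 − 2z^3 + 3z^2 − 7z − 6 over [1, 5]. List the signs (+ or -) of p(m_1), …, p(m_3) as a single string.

++-

midpoint 3: p = 189 > 0 → [1, 3]
midpoint 2: p = 24 > 0 → [1, 2]
midpoint 1.5: p = -1.3125 < 0 → [1.5, 2]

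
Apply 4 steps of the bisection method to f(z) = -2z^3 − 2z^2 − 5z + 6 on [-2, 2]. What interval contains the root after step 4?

m = 0, f(m) = 6 (+); new bracket [0, 2]
m = 1, f(m) = -3 (−); new bracket [0, 1]
m = 0.5, f(m) = 2.75 (+); new bracket [0.5, 1]
m = 0.75, f(m) = 0.2812 (+); new bracket [0.75, 1]

[0.75, 1]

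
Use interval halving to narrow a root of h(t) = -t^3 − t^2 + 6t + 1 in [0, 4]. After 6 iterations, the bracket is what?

[2.0625, 2.125]

h(2) = 1 > 0, so the root lies in [2, 4]
h(3) = -17 < 0, so the root lies in [2, 3]
h(2.5) = -5.875 < 0, so the root lies in [2, 2.5]
h(2.25) = -1.9531 < 0, so the root lies in [2, 2.25]
h(2.125) = -0.3613 < 0, so the root lies in [2, 2.125]
h(2.0625) = 0.3474 > 0, so the root lies in [2.0625, 2.125]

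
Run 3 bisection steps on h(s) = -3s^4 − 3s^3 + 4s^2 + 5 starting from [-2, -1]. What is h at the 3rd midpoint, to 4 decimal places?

midpoint -1.5: h = 8.9375 > 0 → [-2, -1.5]
midpoint -1.75: h = 5.191406 > 0 → [-2, -1.75]
midpoint -1.875: h = 1.759033 > 0 → [-2, -1.875]

1.7590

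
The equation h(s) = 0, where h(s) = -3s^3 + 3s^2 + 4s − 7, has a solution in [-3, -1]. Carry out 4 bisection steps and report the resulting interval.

h(-2) = 21 > 0, so the root lies in [-2, -1]
h(-1.5) = 3.875 > 0, so the root lies in [-1.5, -1]
h(-1.25) = -1.453125 < 0, so the root lies in [-1.5, -1.25]
h(-1.375) = 0.9707 > 0, so the root lies in [-1.375, -1.25]

[-1.375, -1.25]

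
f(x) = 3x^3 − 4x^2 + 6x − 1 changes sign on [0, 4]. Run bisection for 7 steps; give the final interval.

[0.15625, 0.1875]

m = 2, f(m) = 19 (+); new bracket [0, 2]
m = 1, f(m) = 4 (+); new bracket [0, 1]
m = 0.5, f(m) = 1.375 (+); new bracket [0, 0.5]
m = 0.25, f(m) = 0.2969 (+); new bracket [0, 0.25]
m = 0.125, f(m) = -0.3066 (−); new bracket [0.125, 0.25]
m = 0.1875, f(m) = 0.0042 (+); new bracket [0.125, 0.1875]
m = 0.15625, f(m) = -0.1487 (−); new bracket [0.15625, 0.1875]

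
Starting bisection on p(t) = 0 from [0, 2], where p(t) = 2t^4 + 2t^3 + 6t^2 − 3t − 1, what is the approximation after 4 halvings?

0.625

midpoint 1: p = 6 > 0 → [0, 1]
midpoint 0.5: p = -0.625 < 0 → [0.5, 1]
midpoint 0.75: p = 1.601562 > 0 → [0.5, 0.75]
midpoint 0.625: p = 0.2622 > 0 → [0.5, 0.625]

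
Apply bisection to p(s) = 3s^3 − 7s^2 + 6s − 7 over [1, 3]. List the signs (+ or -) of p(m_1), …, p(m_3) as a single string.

+--

s = 2 gives p = 1, positive; keep [1, 2]
s = 1.5 gives p = -3.625, negative; keep [1.5, 2]
s = 1.75 gives p = -1.859375, negative; keep [1.75, 2]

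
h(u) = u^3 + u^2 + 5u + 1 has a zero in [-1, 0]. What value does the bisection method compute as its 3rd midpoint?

-0.125

m = -0.5, h(m) = -1.375 (−); new bracket [-0.5, 0]
m = -0.25, h(m) = -0.203125 (−); new bracket [-0.25, 0]
m = -0.125, h(m) = 0.388672 (+); new bracket [-0.25, -0.125]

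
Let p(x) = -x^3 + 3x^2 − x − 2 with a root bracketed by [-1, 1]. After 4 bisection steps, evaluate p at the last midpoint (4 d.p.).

p(0) = -2 < 0, so the root lies in [-1, 0]
p(-0.5) = -0.625 < 0, so the root lies in [-1, -0.5]
p(-0.75) = 0.859375 > 0, so the root lies in [-0.75, -0.5]
p(-0.625) = 0.041 > 0, so the root lies in [-0.625, -0.5]

0.0410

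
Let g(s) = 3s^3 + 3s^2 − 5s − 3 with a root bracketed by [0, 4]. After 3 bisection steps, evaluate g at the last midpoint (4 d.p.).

s = 2 gives g = 23, positive; keep [0, 2]
s = 1 gives g = -2, negative; keep [1, 2]
s = 1.5 gives g = 6.375, positive; keep [1, 1.5]

6.3750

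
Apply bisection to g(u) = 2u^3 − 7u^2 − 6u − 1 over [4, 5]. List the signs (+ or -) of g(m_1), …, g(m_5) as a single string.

g(4.5) = 12.5 > 0, so the root lies in [4, 4.5]
g(4.25) = 0.59375 > 0, so the root lies in [4, 4.25]
g(4.125) = -4.480469 < 0, so the root lies in [4.125, 4.25]
g(4.1875) = -2.0142 < 0, so the root lies in [4.1875, 4.25]
g(4.21875) = -0.7281 < 0, so the root lies in [4.21875, 4.25]

++---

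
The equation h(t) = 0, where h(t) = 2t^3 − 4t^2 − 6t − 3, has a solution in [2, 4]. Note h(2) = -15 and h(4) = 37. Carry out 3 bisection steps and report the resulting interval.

h(3) = -3 < 0, so the root lies in [3, 4]
h(3.5) = 12.75 > 0, so the root lies in [3, 3.5]
h(3.25) = 3.90625 > 0, so the root lies in [3, 3.25]

[3, 3.25]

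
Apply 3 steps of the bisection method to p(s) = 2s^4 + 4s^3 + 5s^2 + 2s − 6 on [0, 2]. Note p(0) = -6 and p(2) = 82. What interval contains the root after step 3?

s = 1 gives p = 7, positive; keep [0, 1]
s = 0.5 gives p = -3.125, negative; keep [0.5, 1]
s = 0.75 gives p = 0.632812, positive; keep [0.5, 0.75]

[0.5, 0.75]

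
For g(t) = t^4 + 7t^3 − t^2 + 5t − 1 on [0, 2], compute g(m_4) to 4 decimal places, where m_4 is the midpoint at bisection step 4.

-0.3767

m = 1, g(m) = 11 (+); new bracket [0, 1]
m = 0.5, g(m) = 2.1875 (+); new bracket [0, 0.5]
m = 0.25, g(m) = 0.300781 (+); new bracket [0, 0.25]
m = 0.125, g(m) = -0.3767 (−); new bracket [0.125, 0.25]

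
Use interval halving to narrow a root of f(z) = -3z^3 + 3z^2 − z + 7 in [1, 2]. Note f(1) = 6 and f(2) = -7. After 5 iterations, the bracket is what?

[1.625, 1.65625]

m = 1.5, f(m) = 2.125 (+); new bracket [1.5, 2]
m = 1.75, f(m) = -1.640625 (−); new bracket [1.5, 1.75]
m = 1.625, f(m) = 0.423828 (+); new bracket [1.625, 1.75]
m = 1.6875, f(m) = -0.5608 (−); new bracket [1.625, 1.6875]
m = 1.65625, f(m) = -0.0569 (−); new bracket [1.625, 1.65625]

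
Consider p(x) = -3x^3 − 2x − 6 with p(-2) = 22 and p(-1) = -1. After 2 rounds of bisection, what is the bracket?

p(-1.5) = 7.125 > 0, so the root lies in [-1.5, -1]
p(-1.25) = 2.359375 > 0, so the root lies in [-1.25, -1]

[-1.25, -1]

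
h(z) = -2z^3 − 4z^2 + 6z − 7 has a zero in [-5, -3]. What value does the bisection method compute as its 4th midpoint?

-3.375

z = -4 gives h = 33, positive; keep [-4, -3]
z = -3.5 gives h = 8.75, positive; keep [-3.5, -3]
z = -3.25 gives h = -0.09375, negative; keep [-3.5, -3.25]
z = -3.375 gives h = 4.0742, positive; keep [-3.375, -3.25]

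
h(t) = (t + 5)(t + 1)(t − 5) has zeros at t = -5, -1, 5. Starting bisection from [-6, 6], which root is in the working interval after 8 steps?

t = 0 gives h = -25, negative; keep [0, 6]
t = 3 gives h = -64, negative; keep [3, 6]
t = 4.5 gives h = -26.125, negative; keep [4.5, 6]
t = 5.25 gives h = 16.0156, positive; keep [4.5, 5.25]
t = 4.875 gives h = -7.252, negative; keep [4.875, 5.25]
t = 5.0625 gives h = 3.8127, positive; keep [4.875, 5.0625]
t = 4.96875 gives h = -1.8594, negative; keep [4.96875, 5.0625]
t = 5.015625 gives h = 0.9414, positive; keep [4.96875, 5.015625]

5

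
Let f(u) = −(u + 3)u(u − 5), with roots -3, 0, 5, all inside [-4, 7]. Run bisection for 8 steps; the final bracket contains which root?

5

midpoint 1.5: f = 23.625 > 0 → [1.5, 7]
midpoint 4.25: f = 23.109375 > 0 → [4.25, 7]
midpoint 5.625: f = -30.322266 < 0 → [4.25, 5.625]
midpoint 4.9375: f = 2.4495 > 0 → [4.9375, 5.625]
midpoint 5.28125: f = -12.3006 < 0 → [4.9375, 5.28125]
midpoint 5.109375: f = -4.5318 < 0 → [4.9375, 5.109375]
midpoint 5.0234375: f = -0.9447 < 0 → [4.9375, 5.0234375]
midpoint 4.98046875: f = 0.7763 > 0 → [4.98046875, 5.0234375]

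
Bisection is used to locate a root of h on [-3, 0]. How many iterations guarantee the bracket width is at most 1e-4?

Width after n steps is 3/2^n. Need 2^n ≥ 3/1e-4 = 30000.
2^14 = 16384 < 30000 ≤ 2^15 = 32768, so n = 15.

15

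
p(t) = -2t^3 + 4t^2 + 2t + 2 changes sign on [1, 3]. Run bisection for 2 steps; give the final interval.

[2.5, 3]

t = 2 gives p = 6, positive; keep [2, 3]
t = 2.5 gives p = 0.75, positive; keep [2.5, 3]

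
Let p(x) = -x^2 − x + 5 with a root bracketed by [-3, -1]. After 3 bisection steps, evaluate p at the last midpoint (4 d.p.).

0.1875

midpoint -2: p = 3 > 0 → [-3, -2]
midpoint -2.5: p = 1.25 > 0 → [-3, -2.5]
midpoint -2.75: p = 0.1875 > 0 → [-3, -2.75]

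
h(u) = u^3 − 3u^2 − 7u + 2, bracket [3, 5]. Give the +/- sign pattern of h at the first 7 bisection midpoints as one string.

h(4) = -10 < 0, so the root lies in [4, 5]
h(4.5) = 0.875 > 0, so the root lies in [4, 4.5]
h(4.25) = -5.171875 < 0, so the root lies in [4.25, 4.5]
h(4.375) = -2.3066 < 0, so the root lies in [4.375, 4.5]
h(4.4375) = -0.7561 < 0, so the root lies in [4.4375, 4.5]
h(4.46875) = 0.0493 > 0, so the root lies in [4.4375, 4.46875]
h(4.453125) = -0.3559 < 0, so the root lies in [4.453125, 4.46875]

-+---+-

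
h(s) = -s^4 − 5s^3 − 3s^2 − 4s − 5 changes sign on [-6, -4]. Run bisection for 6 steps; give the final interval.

m = -5, h(m) = -60 (−); new bracket [-5, -4]
m = -4.5, h(m) = -2.1875 (−); new bracket [-4.5, -4]
m = -4.25, h(m) = 15.386719 (+); new bracket [-4.5, -4.25]
m = -4.375, h(m) = 7.4158 (+); new bracket [-4.5, -4.375]
m = -4.4375, h(m) = 2.8274 (+); new bracket [-4.5, -4.4375]
m = -4.46875, h(m) = 0.3744 (+); new bracket [-4.5, -4.46875]

[-4.5, -4.46875]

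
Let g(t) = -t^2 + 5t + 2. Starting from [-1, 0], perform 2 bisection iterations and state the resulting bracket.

g(-0.5) = -0.75 < 0, so the root lies in [-0.5, 0]
g(-0.25) = 0.6875 > 0, so the root lies in [-0.5, -0.25]

[-0.5, -0.25]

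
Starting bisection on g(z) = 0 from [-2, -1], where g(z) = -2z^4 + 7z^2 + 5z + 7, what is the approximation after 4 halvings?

-1.8125

m = -1.5, g(m) = 5.125 (+); new bracket [-2, -1.5]
m = -1.75, g(m) = 0.929688 (+); new bracket [-2, -1.75]
m = -1.875, g(m) = -2.484863 (−); new bracket [-1.875, -1.75]
m = -1.8125, g(m) = -0.6509 (−); new bracket [-1.8125, -1.75]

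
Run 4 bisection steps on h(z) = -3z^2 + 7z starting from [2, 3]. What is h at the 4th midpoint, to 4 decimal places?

0.1445

h(2.5) = -1.25 < 0, so the root lies in [2, 2.5]
h(2.25) = 0.5625 > 0, so the root lies in [2.25, 2.5]
h(2.375) = -0.296875 < 0, so the root lies in [2.25, 2.375]
h(2.3125) = 0.1445 > 0, so the root lies in [2.3125, 2.375]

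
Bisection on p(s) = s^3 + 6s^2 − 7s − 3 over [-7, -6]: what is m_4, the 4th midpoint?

-6.9375

m = -6.5, p(m) = 21.375 (+); new bracket [-7, -6.5]
m = -6.75, p(m) = 10.078125 (+); new bracket [-7, -6.75]
m = -6.875, p(m) = 3.767578 (+); new bracket [-7, -6.875]
m = -6.9375, p(m) = 0.4417 (+); new bracket [-7, -6.9375]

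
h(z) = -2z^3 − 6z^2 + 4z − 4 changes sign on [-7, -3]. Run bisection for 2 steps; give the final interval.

midpoint -5: h = 76 > 0 → [-5, -3]
midpoint -4: h = 12 > 0 → [-4, -3]

[-4, -3]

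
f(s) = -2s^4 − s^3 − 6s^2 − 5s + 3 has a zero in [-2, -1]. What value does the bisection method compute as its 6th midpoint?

-1.078125

f(-1.5) = -9.75 < 0, so the root lies in [-1.5, -1]
f(-1.25) = -3.054688 < 0, so the root lies in [-1.25, -1]
f(-1.125) = -0.748535 < 0, so the root lies in [-1.125, -1]
f(-1.0625) = 0.1897 > 0, so the root lies in [-1.125, -1.0625]
f(-1.09375) = -0.2628 < 0, so the root lies in [-1.09375, -1.0625]
f(-1.078125) = -0.0325 < 0, so the root lies in [-1.078125, -1.0625]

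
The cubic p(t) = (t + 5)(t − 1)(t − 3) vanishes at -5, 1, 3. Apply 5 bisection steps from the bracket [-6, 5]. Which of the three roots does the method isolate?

-5

m = -0.5, p(m) = 23.625 (+); new bracket [-6, -0.5]
m = -3.25, p(m) = 46.484375 (+); new bracket [-6, -3.25]
m = -4.625, p(m) = 16.083984 (+); new bracket [-6, -4.625]
m = -5.3125, p(m) = -16.3977 (−); new bracket [-5.3125, -4.625]
m = -4.96875, p(m) = 1.4864 (+); new bracket [-5.3125, -4.96875]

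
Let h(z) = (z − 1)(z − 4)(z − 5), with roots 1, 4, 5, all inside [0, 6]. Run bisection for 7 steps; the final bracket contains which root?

z = 3 gives h = 4, positive; keep [0, 3]
z = 1.5 gives h = 4.375, positive; keep [0, 1.5]
z = 0.75 gives h = -3.453125, negative; keep [0.75, 1.5]
z = 1.125 gives h = 1.3926, positive; keep [0.75, 1.125]
z = 0.9375 gives h = -0.7776, negative; keep [0.9375, 1.125]
z = 1.03125 gives h = 0.3682, positive; keep [0.9375, 1.03125]
z = 0.984375 gives h = -0.1892, negative; keep [0.984375, 1.03125]

1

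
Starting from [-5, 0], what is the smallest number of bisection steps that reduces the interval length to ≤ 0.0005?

14

Width after n steps is 5/2^n. Need 2^n ≥ 5/0.0005 = 10000.
2^13 = 8192 < 10000 ≤ 2^14 = 16384, so n = 14.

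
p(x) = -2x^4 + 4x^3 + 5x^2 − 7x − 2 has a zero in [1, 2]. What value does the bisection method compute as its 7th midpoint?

1.2578125

x = 1.5 gives p = 2.125, positive; keep [1, 1.5]
x = 1.25 gives p = -0.007812, negative; keep [1.25, 1.5]
x = 1.375 gives p = 1.077637, positive; keep [1.25, 1.375]
x = 1.3125 gives p = 0.5346, positive; keep [1.25, 1.3125]
x = 1.28125 gives p = 0.2628, positive; keep [1.25, 1.28125]
x = 1.265625 gives p = 0.1272, positive; keep [1.25, 1.265625]
x = 1.2578125 gives p = 0.0596, positive; keep [1.25, 1.2578125]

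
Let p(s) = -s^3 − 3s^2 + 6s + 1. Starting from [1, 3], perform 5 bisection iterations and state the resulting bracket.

p(2) = -7 < 0, so the root lies in [1, 2]
p(1.5) = -0.125 < 0, so the root lies in [1, 1.5]
p(1.25) = 1.859375 > 0, so the root lies in [1.25, 1.5]
p(1.375) = 0.9785 > 0, so the root lies in [1.375, 1.5]
p(1.4375) = 0.4553 > 0, so the root lies in [1.4375, 1.5]

[1.4375, 1.5]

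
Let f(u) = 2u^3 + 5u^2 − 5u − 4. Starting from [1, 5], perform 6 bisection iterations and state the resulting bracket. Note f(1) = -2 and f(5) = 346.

[1.125, 1.1875]

midpoint 3: f = 80 > 0 → [1, 3]
midpoint 2: f = 22 > 0 → [1, 2]
midpoint 1.5: f = 6.5 > 0 → [1, 1.5]
midpoint 1.25: f = 1.4688 > 0 → [1, 1.25]
midpoint 1.125: f = -0.4492 < 0 → [1.125, 1.25]
midpoint 1.1875: f = 0.4624 > 0 → [1.125, 1.1875]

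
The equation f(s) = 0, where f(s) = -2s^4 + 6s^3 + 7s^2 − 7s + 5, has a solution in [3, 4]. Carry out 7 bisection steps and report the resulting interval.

s = 3.5 gives f = 23.375, positive; keep [3.5, 4]
s = 3.75 gives f = -1.914062, negative; keep [3.5, 3.75]
s = 3.625 gives f = 12.065918, positive; keep [3.625, 3.75]
s = 3.6875 gives f = 5.4267, positive; keep [3.6875, 3.75]
s = 3.71875 gives f = 1.8462, positive; keep [3.71875, 3.75]
s = 3.734375 gives f = -0.0112, negative; keep [3.71875, 3.734375]
s = 3.7265625 gives f = 0.9231, positive; keep [3.7265625, 3.734375]

[3.7265625, 3.734375]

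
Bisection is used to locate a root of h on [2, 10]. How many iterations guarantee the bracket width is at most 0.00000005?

28

Width after n steps is 8/2^n. Need 2^n ≥ 8/0.00000005 = 160000000.
2^27 = 134217728 < 160000000 ≤ 2^28 = 268435456, so n = 28.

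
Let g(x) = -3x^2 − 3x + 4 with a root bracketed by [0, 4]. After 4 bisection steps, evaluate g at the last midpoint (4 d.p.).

g(2) = -14 < 0, so the root lies in [0, 2]
g(1) = -2 < 0, so the root lies in [0, 1]
g(0.5) = 1.75 > 0, so the root lies in [0.5, 1]
g(0.75) = 0.0625 > 0, so the root lies in [0.75, 1]

0.0625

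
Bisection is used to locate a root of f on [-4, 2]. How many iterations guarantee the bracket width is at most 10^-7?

26

Width after n steps is 6/2^n. Need 2^n ≥ 6/10^-7 = 60000000.
2^25 = 33554432 < 60000000 ≤ 2^26 = 67108864, so n = 26.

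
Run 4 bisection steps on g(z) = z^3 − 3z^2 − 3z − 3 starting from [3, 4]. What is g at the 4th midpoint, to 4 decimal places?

midpoint 3.5: g = -7.375 < 0 → [3.5, 4]
midpoint 3.75: g = -3.703125 < 0 → [3.75, 4]
midpoint 3.875: g = -1.486328 < 0 → [3.875, 4]
midpoint 3.9375: g = -0.2776 < 0 → [3.9375, 4]

-0.2776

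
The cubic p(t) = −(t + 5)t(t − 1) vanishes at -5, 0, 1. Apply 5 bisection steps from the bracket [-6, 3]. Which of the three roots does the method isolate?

-5

t = -1.5 gives p = -13.125, negative; keep [-6, -1.5]
t = -3.75 gives p = -22.265625, negative; keep [-6, -3.75]
t = -4.875 gives p = -3.580078, negative; keep [-6, -4.875]
t = -5.4375 gives p = 15.3142, positive; keep [-5.4375, -4.875]
t = -5.15625 gives p = 4.9599, positive; keep [-5.15625, -4.875]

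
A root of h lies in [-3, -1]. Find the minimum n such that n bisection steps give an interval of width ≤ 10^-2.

Width after n steps is 2/2^n. Need 2^n ≥ 2/10^-2 = 200.
2^7 = 128 < 200 ≤ 2^8 = 256, so n = 8.

8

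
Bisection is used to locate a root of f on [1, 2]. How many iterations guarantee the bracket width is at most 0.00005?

Width after n steps is 1/2^n. Need 2^n ≥ 1/0.00005 = 20000.
2^14 = 16384 < 20000 ≤ 2^15 = 32768, so n = 15.

15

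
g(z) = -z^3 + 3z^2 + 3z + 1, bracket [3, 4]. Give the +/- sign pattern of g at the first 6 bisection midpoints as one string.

midpoint 3.5: g = 5.375 > 0 → [3.5, 4]
midpoint 3.75: g = 1.703125 > 0 → [3.75, 4]
midpoint 3.875: g = -0.513672 < 0 → [3.75, 3.875]
midpoint 3.8125: g = 0.6277 > 0 → [3.8125, 3.875]
midpoint 3.84375: g = 0.0653 > 0 → [3.84375, 3.875]
midpoint 3.859375: g = -0.2221 < 0 → [3.84375, 3.859375]

++-++-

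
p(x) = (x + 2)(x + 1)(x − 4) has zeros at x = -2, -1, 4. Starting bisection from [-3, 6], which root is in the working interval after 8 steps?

p(1.5) = -21.875 < 0, so the root lies in [1.5, 6]
p(3.75) = -6.828125 < 0, so the root lies in [3.75, 6]
p(4.875) = 35.341797 > 0, so the root lies in [3.75, 4.875]
p(4.3125) = 10.4797 > 0, so the root lies in [3.75, 4.3125]
p(4.03125) = 0.9483 > 0, so the root lies in [3.75, 4.03125]
p(3.890625) = -3.151 < 0, so the root lies in [3.890625, 4.03125]
p(3.9609375) = -1.1551 < 0, so the root lies in [3.9609375, 4.03125]
p(3.99609375) = -0.117 < 0, so the root lies in [3.99609375, 4.03125]

4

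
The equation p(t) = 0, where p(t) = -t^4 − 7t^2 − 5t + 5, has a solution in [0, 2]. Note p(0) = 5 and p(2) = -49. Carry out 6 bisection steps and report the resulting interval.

[0.53125, 0.5625]

p(1) = -8 < 0, so the root lies in [0, 1]
p(0.5) = 0.6875 > 0, so the root lies in [0.5, 1]
p(0.75) = -3.003906 < 0, so the root lies in [0.5, 0.75]
p(0.625) = -1.012 < 0, so the root lies in [0.5, 0.625]
p(0.5625) = -0.1275 < 0, so the root lies in [0.5, 0.5625]
p(0.53125) = 0.2885 > 0, so the root lies in [0.53125, 0.5625]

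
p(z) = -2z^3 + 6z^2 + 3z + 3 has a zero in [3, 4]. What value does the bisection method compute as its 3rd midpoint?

3.625

z = 3.5 gives p = 1.25, positive; keep [3.5, 4]
z = 3.75 gives p = -6.84375, negative; keep [3.5, 3.75]
z = 3.625 gives p = -2.550781, negative; keep [3.5, 3.625]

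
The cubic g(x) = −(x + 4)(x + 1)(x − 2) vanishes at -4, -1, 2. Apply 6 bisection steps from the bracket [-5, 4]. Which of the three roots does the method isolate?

midpoint -0.5: g = 4.375 > 0 → [-0.5, 4]
midpoint 1.75: g = 3.953125 > 0 → [1.75, 4]
midpoint 2.875: g = -23.310547 < 0 → [1.75, 2.875]
midpoint 2.3125: g = -6.5344 < 0 → [1.75, 2.3125]
midpoint 2.03125: g = -0.5713 < 0 → [1.75, 2.03125]
midpoint 1.890625: g = 1.8624 > 0 → [1.890625, 2.03125]

2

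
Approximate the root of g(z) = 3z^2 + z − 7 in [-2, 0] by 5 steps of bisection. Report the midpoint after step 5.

-1.6875

midpoint -1: g = -5 < 0 → [-2, -1]
midpoint -1.5: g = -1.75 < 0 → [-2, -1.5]
midpoint -1.75: g = 0.4375 > 0 → [-1.75, -1.5]
midpoint -1.625: g = -0.7031 < 0 → [-1.75, -1.625]
midpoint -1.6875: g = -0.1445 < 0 → [-1.75, -1.6875]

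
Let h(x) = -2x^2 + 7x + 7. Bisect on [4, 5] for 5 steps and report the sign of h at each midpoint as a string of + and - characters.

-+--+

m = 4.5, h(m) = -2 (−); new bracket [4, 4.5]
m = 4.25, h(m) = 0.625 (+); new bracket [4.25, 4.5]
m = 4.375, h(m) = -0.65625 (−); new bracket [4.25, 4.375]
m = 4.3125, h(m) = -0.0078 (−); new bracket [4.25, 4.3125]
m = 4.28125, h(m) = 0.3105 (+); new bracket [4.28125, 4.3125]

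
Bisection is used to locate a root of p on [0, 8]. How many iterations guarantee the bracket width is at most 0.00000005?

28

Width after n steps is 8/2^n. Need 2^n ≥ 8/0.00000005 = 160000000.
2^27 = 134217728 < 160000000 ≤ 2^28 = 268435456, so n = 28.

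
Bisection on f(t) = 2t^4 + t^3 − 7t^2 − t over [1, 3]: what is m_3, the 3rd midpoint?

1.75

f(2) = 10 > 0, so the root lies in [1, 2]
f(1.5) = -3.75 < 0, so the root lies in [1.5, 2]
f(1.75) = 0.929688 > 0, so the root lies in [1.5, 1.75]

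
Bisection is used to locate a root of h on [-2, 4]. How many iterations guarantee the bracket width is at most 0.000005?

21

Width after n steps is 6/2^n. Need 2^n ≥ 6/0.000005 = 1200000.
2^20 = 1048576 < 1200000 ≤ 2^21 = 2097152, so n = 21.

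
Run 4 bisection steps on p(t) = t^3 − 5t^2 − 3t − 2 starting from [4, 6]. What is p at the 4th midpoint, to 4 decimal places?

p(5) = -17 < 0, so the root lies in [5, 6]
p(5.5) = -3.375 < 0, so the root lies in [5.5, 6]
p(5.75) = 5.546875 > 0, so the root lies in [5.5, 5.75]
p(5.625) = 0.9004 > 0, so the root lies in [5.5, 5.625]

0.9004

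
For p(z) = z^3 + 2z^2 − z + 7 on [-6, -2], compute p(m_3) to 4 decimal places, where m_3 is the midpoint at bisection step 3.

p(-4) = -21 < 0, so the root lies in [-4, -2]
p(-3) = 1 > 0, so the root lies in [-4, -3]
p(-3.5) = -7.875 < 0, so the root lies in [-3.5, -3]

-7.8750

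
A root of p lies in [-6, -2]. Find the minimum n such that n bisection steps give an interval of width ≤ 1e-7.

26

Width after n steps is 4/2^n. Need 2^n ≥ 4/1e-7 = 40000000.
2^25 = 33554432 < 40000000 ≤ 2^26 = 67108864, so n = 26.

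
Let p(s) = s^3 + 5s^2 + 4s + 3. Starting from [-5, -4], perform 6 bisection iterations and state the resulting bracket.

[-4.234375, -4.21875]

midpoint -4.5: p = -4.875 < 0 → [-4.5, -4]
midpoint -4.25: p = -0.453125 < 0 → [-4.25, -4]
midpoint -4.125: p = 1.388672 > 0 → [-4.25, -4.125]
midpoint -4.1875: p = 0.4973 > 0 → [-4.25, -4.1875]
midpoint -4.21875: p = 0.0296 > 0 → [-4.25, -4.21875]
midpoint -4.234375: p = -0.2099 < 0 → [-4.234375, -4.21875]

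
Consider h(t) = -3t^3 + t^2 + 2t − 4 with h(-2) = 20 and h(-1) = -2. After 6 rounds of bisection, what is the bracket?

m = -1.5, h(m) = 5.375 (+); new bracket [-1.5, -1]
m = -1.25, h(m) = 0.921875 (+); new bracket [-1.25, -1]
m = -1.125, h(m) = -0.712891 (−); new bracket [-1.25, -1.125]
m = -1.1875, h(m) = 0.0588 (+); new bracket [-1.1875, -1.125]
m = -1.15625, h(m) = -0.3382 (−); new bracket [-1.1875, -1.15625]
m = -1.171875, h(m) = -0.1425 (−); new bracket [-1.1875, -1.171875]

[-1.1875, -1.171875]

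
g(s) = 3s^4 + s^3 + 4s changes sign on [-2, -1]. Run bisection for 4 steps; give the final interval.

s = -1.5 gives g = 5.8125, positive; keep [-1.5, -1]
s = -1.25 gives g = 0.371094, positive; keep [-1.25, -1]
s = -1.125 gives g = -1.118408, negative; keep [-1.25, -1.125]
s = -1.1875 gives g = -0.4589, negative; keep [-1.25, -1.1875]

[-1.25, -1.1875]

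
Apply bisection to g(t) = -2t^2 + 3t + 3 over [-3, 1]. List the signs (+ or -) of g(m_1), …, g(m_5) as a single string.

-++-+

midpoint -1: g = -2 < 0 → [-1, 1]
midpoint 0: g = 3 > 0 → [-1, 0]
midpoint -0.5: g = 1 > 0 → [-1, -0.5]
midpoint -0.75: g = -0.375 < 0 → [-0.75, -0.5]
midpoint -0.625: g = 0.3438 > 0 → [-0.75, -0.625]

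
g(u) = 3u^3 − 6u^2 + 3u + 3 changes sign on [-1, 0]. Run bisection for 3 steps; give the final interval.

[-0.5, -0.375]

m = -0.5, g(m) = -0.375 (−); new bracket [-0.5, 0]
m = -0.25, g(m) = 1.828125 (+); new bracket [-0.5, -0.25]
m = -0.375, g(m) = 0.873047 (+); new bracket [-0.5, -0.375]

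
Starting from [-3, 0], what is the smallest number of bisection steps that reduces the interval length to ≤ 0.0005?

13

Width after n steps is 3/2^n. Need 2^n ≥ 3/0.0005 = 6000.
2^12 = 4096 < 6000 ≤ 2^13 = 8192, so n = 13.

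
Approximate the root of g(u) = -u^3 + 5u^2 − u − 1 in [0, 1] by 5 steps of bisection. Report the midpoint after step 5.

0.59375

m = 0.5, g(m) = -0.375 (−); new bracket [0.5, 1]
m = 0.75, g(m) = 0.640625 (+); new bracket [0.5, 0.75]
m = 0.625, g(m) = 0.083984 (+); new bracket [0.5, 0.625]
m = 0.5625, g(m) = -0.1584 (−); new bracket [0.5625, 0.625]
m = 0.59375, g(m) = -0.0404 (−); new bracket [0.59375, 0.625]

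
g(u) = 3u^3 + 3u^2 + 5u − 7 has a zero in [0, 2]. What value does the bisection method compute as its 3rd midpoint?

0.75

m = 1, g(m) = 4 (+); new bracket [0, 1]
m = 0.5, g(m) = -3.375 (−); new bracket [0.5, 1]
m = 0.75, g(m) = -0.296875 (−); new bracket [0.75, 1]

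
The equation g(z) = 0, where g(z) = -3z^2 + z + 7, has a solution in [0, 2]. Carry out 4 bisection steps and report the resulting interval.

[1.625, 1.75]

z = 1 gives g = 5, positive; keep [1, 2]
z = 1.5 gives g = 1.75, positive; keep [1.5, 2]
z = 1.75 gives g = -0.4375, negative; keep [1.5, 1.75]
z = 1.625 gives g = 0.7031, positive; keep [1.625, 1.75]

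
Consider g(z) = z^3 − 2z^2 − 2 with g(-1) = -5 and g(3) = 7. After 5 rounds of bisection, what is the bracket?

g(1) = -3 < 0, so the root lies in [1, 3]
g(2) = -2 < 0, so the root lies in [2, 3]
g(2.5) = 1.125 > 0, so the root lies in [2, 2.5]
g(2.25) = -0.7344 < 0, so the root lies in [2.25, 2.5]
g(2.375) = 0.1152 > 0, so the root lies in [2.25, 2.375]

[2.25, 2.375]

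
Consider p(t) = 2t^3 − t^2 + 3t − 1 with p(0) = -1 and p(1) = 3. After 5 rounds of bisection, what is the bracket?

midpoint 0.5: p = 0.5 > 0 → [0, 0.5]
midpoint 0.25: p = -0.28125 < 0 → [0.25, 0.5]
midpoint 0.375: p = 0.089844 > 0 → [0.25, 0.375]
midpoint 0.3125: p = -0.0991 < 0 → [0.3125, 0.375]
midpoint 0.34375: p = -0.0057 < 0 → [0.34375, 0.375]

[0.34375, 0.375]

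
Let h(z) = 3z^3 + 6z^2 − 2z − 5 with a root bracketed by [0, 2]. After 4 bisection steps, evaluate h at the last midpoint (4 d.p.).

-0.1465

h(1) = 2 > 0, so the root lies in [0, 1]
h(0.5) = -4.125 < 0, so the root lies in [0.5, 1]
h(0.75) = -1.859375 < 0, so the root lies in [0.75, 1]
h(0.875) = -0.1465 < 0, so the root lies in [0.875, 1]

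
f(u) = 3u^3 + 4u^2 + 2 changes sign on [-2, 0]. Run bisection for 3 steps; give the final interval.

u = -1 gives f = 3, positive; keep [-2, -1]
u = -1.5 gives f = 0.875, positive; keep [-2, -1.5]
u = -1.75 gives f = -1.828125, negative; keep [-1.75, -1.5]

[-1.75, -1.5]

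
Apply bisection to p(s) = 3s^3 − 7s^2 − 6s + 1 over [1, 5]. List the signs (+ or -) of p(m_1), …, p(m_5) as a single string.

+----

midpoint 3: p = 1 > 0 → [1, 3]
midpoint 2: p = -15 < 0 → [2, 3]
midpoint 2.5: p = -10.875 < 0 → [2.5, 3]
midpoint 2.75: p = -6.0469 < 0 → [2.75, 3]
midpoint 2.875: p = -2.8184 < 0 → [2.875, 3]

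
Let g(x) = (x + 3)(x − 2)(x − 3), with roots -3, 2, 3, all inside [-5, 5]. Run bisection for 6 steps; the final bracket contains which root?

x = 0 gives g = 18, positive; keep [-5, 0]
x = -2.5 gives g = 12.375, positive; keep [-5, -2.5]
x = -3.75 gives g = -29.109375, negative; keep [-3.75, -2.5]
x = -3.125 gives g = -3.9238, negative; keep [-3.125, -2.5]
x = -2.8125 gives g = 5.2449, positive; keep [-3.125, -2.8125]
x = -2.96875 gives g = 0.9268, positive; keep [-3.125, -2.96875]

-3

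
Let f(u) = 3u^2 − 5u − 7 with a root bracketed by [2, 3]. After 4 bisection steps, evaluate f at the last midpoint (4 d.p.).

midpoint 2.5: f = -0.75 < 0 → [2.5, 3]
midpoint 2.75: f = 1.9375 > 0 → [2.5, 2.75]
midpoint 2.625: f = 0.546875 > 0 → [2.5, 2.625]
midpoint 2.5625: f = -0.1133 < 0 → [2.5625, 2.625]

-0.1133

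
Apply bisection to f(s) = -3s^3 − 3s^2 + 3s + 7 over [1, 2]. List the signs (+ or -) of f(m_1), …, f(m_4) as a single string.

-+--

f(1.5) = -5.375 < 0, so the root lies in [1, 1.5]
f(1.25) = 0.203125 > 0, so the root lies in [1.25, 1.5]
f(1.375) = -2.345703 < 0, so the root lies in [1.25, 1.375]
f(1.3125) = -1.0134 < 0, so the root lies in [1.25, 1.3125]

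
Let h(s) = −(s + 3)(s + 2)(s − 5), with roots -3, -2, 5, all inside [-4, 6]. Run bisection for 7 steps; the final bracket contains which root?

s = 1 gives h = 48, positive; keep [1, 6]
s = 3.5 gives h = 53.625, positive; keep [3.5, 6]
s = 4.75 gives h = 13.078125, positive; keep [4.75, 6]
s = 5.375 gives h = -23.1621, negative; keep [4.75, 5.375]
s = 5.0625 gives h = -3.5588, negative; keep [4.75, 5.0625]
s = 4.90625 gives h = 5.119, positive; keep [4.90625, 5.0625]
s = 4.984375 gives h = 0.8713, positive; keep [4.984375, 5.0625]

5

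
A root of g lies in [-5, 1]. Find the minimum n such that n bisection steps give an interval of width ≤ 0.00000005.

Width after n steps is 6/2^n. Need 2^n ≥ 6/0.00000005 = 120000000.
2^26 = 67108864 < 120000000 ≤ 2^27 = 134217728, so n = 27.

27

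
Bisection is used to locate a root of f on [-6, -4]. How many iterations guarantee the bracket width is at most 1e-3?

Width after n steps is 2/2^n. Need 2^n ≥ 2/1e-3 = 2000.
2^10 = 1024 < 2000 ≤ 2^11 = 2048, so n = 11.

11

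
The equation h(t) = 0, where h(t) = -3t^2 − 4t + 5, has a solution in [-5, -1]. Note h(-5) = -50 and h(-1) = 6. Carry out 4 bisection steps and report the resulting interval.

[-2.25, -2]

h(-3) = -10 < 0, so the root lies in [-3, -1]
h(-2) = 1 > 0, so the root lies in [-3, -2]
h(-2.5) = -3.75 < 0, so the root lies in [-2.5, -2]
h(-2.25) = -1.1875 < 0, so the root lies in [-2.25, -2]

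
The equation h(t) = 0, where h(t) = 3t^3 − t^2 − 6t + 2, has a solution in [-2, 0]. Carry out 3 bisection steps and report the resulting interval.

h(-1) = 4 > 0, so the root lies in [-2, -1]
h(-1.5) = -1.375 < 0, so the root lies in [-1.5, -1]
h(-1.25) = 2.078125 > 0, so the root lies in [-1.5, -1.25]

[-1.5, -1.25]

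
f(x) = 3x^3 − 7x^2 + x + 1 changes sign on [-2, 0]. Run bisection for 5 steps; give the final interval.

m = -1, f(m) = -10 (−); new bracket [-1, 0]
m = -0.5, f(m) = -1.625 (−); new bracket [-0.5, 0]
m = -0.25, f(m) = 0.265625 (+); new bracket [-0.5, -0.25]
m = -0.375, f(m) = -0.5176 (−); new bracket [-0.375, -0.25]
m = -0.3125, f(m) = -0.0876 (−); new bracket [-0.3125, -0.25]

[-0.3125, -0.25]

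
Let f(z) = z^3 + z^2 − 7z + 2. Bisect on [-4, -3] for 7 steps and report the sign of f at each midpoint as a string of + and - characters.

-+--++-

m = -3.5, f(m) = -4.125 (−); new bracket [-3.5, -3]
m = -3.25, f(m) = 0.984375 (+); new bracket [-3.5, -3.25]
m = -3.375, f(m) = -1.427734 (−); new bracket [-3.375, -3.25]
m = -3.3125, f(m) = -0.1868 (−); new bracket [-3.3125, -3.25]
m = -3.28125, f(m) = 0.4074 (+); new bracket [-3.3125, -3.28125]
m = -3.296875, f(m) = 0.1125 (+); new bracket [-3.3125, -3.296875]
m = -3.3046875, f(m) = -0.0366 (−); new bracket [-3.3046875, -3.296875]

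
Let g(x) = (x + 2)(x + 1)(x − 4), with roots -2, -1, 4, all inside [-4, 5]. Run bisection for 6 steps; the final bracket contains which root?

midpoint 0.5: g = -13.125 < 0 → [0.5, 5]
midpoint 2.75: g = -22.265625 < 0 → [2.75, 5]
midpoint 3.875: g = -3.580078 < 0 → [3.875, 5]
midpoint 4.4375: g = 15.3142 > 0 → [3.875, 4.4375]
midpoint 4.15625: g = 4.9599 > 0 → [3.875, 4.15625]
midpoint 4.015625: g = 0.4714 > 0 → [3.875, 4.015625]

4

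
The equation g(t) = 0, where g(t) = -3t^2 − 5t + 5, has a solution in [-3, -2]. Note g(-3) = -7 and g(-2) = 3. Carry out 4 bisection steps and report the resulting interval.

[-2.375, -2.3125]

midpoint -2.5: g = -1.25 < 0 → [-2.5, -2]
midpoint -2.25: g = 1.0625 > 0 → [-2.5, -2.25]
midpoint -2.375: g = -0.046875 < 0 → [-2.375, -2.25]
midpoint -2.3125: g = 0.5195 > 0 → [-2.375, -2.3125]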